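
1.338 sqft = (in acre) 3.072e-05. Check: 1 sqft = 0.09290304 m^2, so 1.338 sqft = 1.338 * 0.09290304 = 0.12430427 m^2. 1 acre = 4046.8564 m^2, so 0.12430427 m^2 = 0.12430427 / 4046.8564 = 3.0716253e-05 acre ≈ 3.072e-05 acre (4 s.f.).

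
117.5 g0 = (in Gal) 1.152e+05. Check: 1 g0 = 9.80665 m/s^2, so 117.5 g0 = 117.5 * 9.80665 = 1152.2814 m/s^2. 1 Gal = 0.01 m/s^2, so 1152.2814 m/s^2 = 1152.2814 / 0.01 = 115228.14 Gal ≈ 1.152e+05 Gal (4 s.f.).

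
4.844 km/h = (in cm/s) 1 km/h = 0.27777778 m/s, so 4.844 km/h = 4.844 * 0.27777778 = 1.3455556 m/s. 1 cm/s = 0.01 m/s, so 1.3455556 m/s = 1.3455556 / 0.01 = 134.55556 cm/s ≈ 134.6 cm/s (4 s.f.). Final answer: 134.6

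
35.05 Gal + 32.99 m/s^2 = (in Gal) 3334. Check: 1 Gal = 0.01 m/s^2, so 35.05 Gal = 35.05 * 0.01 = 0.3505 m/s^2. 32.99 m/s^2 is already in m/s^2. Sum: 0.3505 + 32.99 = 33.3405 m/s^2. 1 Gal = 0.01 m/s^2, so 33.3405 m/s^2 = 33.3405 / 0.01 = 3334.05 Gal ≈ 3334 Gal (4 s.f.).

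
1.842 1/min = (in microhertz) 3.07e+04. Check: 1 1/min = 0.016666667 Hz, so 1.842 1/min = 1.842 * 0.016666667 = 0.0307 Hz. 1 microhertz = 1e-06 Hz, so 0.0307 Hz = 0.0307 / 1e-06 = 30700 microhertz ≈ 3.07e+04 microhertz (4 s.f.).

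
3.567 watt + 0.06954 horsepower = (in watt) 55.42. Check: 3.567 watt = 3.567 W. 1 horsepower = 745.69987 W, so 0.06954 horsepower = 0.06954 * 745.69987 = 51.855969 W. Sum: 3.567 + 51.855969 = 55.422969 W. 55.422969 W = 55.422969 watt ≈ 55.42 watt (4 s.f.).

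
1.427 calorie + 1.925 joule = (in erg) 7.896e+07. Check: 1 calorie = 4.184 J, so 1.427 calorie = 1.427 * 4.184 = 5.970568 J. 1.925 joule = 1.925 J. Sum: 5.970568 + 1.925 = 7.895568 J. 1 erg = 1e-07 J, so 7.895568 J = 7.895568 / 1e-07 = 78955680 erg ≈ 7.896e+07 erg (4 s.f.).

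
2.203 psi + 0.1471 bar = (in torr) 224.3. Check: 1 psi = 6894.7573 Pa, so 2.203 psi = 2.203 * 6894.7573 = 15189.15 Pa. 1 bar = 100000 Pa, so 0.1471 bar = 0.1471 * 100000 = 14710 Pa. Sum: 15189.15 + 14710 = 29899.15 Pa. 1 torr = 133.32237 Pa, so 29899.15 Pa = 29899.15 / 133.32237 = 224.26207 torr ≈ 224.3 torr (4 s.f.).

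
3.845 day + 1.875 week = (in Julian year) 1 day = 86400 s, so 3.845 day = 3.845 * 86400 = 332208 s. 1 week = 604800 s, so 1.875 week = 1.875 * 604800 = 1134000 s. Sum: 332208 + 1134000 = 1466208 s. 1 Julian year = 31557600 s, so 1466208 s = 1466208 / 31557600 = 0.046461328 Julian year ≈ 0.04646 Julian year (4 s.f.). Final answer: 0.04646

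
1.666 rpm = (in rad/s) 0.1745. Check: 1 rpm = 0.10471976 rad/s, so 1.666 rpm = 1.666 * 0.10471976 = 0.17446311 rad/s. Result: 0.17446311 rad/s ≈ 0.1745 rad/s (4 s.f.).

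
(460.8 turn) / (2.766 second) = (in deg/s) 5.997e+04. Check: 1 turn = 6.2831853 rad, so 460.8 turn = 460.8 * 6.2831853 = 2895.2918 rad. 2.766 second = 2.766 s. Combine: 2895.2918 rad / 2.766 s = 1046.7432 rad/s. 1 deg/s = 0.017453293 rad/s, so 1046.7432 rad/s = 1046.7432 / 0.017453293 = 59973.97 deg/s ≈ 5.997e+04 deg/s (4 s.f.).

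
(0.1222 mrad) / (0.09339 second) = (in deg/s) 1 mrad = 0.001 rad, so 0.1222 mrad = 0.1222 * 0.001 = 0.0001222 rad. 0.09339 second = 0.09339 s. Combine: 0.0001222 rad / 0.09339 s = 0.0013084913 rad/s. 1 deg/s = 0.017453293 rad/s, so 0.0013084913 rad/s = 0.0013084913 / 0.017453293 = 0.074971027 deg/s ≈ 0.07497 deg/s (4 s.f.). Final answer: 0.07497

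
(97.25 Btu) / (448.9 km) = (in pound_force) 1 Btu = 1055.0559 J, so 97.25 Btu = 97.25 * 1055.0559 = 102604.18 J. 1 km = 1000 m, so 448.9 km = 448.9 * 1000 = 448900 m. Combine: 102604.18 J / 448900 m = 0.22856801 N. 1 pound_force = 4.4482216 N, so 0.22856801 N = 0.22856801 / 4.4482216 = 0.051384134 pound_force ≈ 0.05138 pound_force (4 s.f.). Final answer: 0.05138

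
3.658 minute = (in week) 1 minute = 60 s, so 3.658 minute = 3.658 * 60 = 219.48 s. 1 week = 604800 s, so 219.48 s = 219.48 / 604800 = 0.00036289683 week ≈ 0.0003629 week (4 s.f.). Final answer: 0.0003629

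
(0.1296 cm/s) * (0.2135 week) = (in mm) 1.673e+05. Check: 1 cm/s = 0.01 m/s, so 0.1296 cm/s = 0.1296 * 0.01 = 0.001296 m/s. 1 week = 604800 s, so 0.2135 week = 0.2135 * 604800 = 129124.8 s. Combine: 0.001296 m/s * 129124.8 s = 167.34574 m. 1 mm = 0.001 m, so 167.34574 m = 167.34574 / 0.001 = 167345.74 mm ≈ 1.673e+05 mm (4 s.f.).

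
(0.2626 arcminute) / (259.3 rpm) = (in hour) 7.814e-10. Check: 1 arcminute = 0.00029088821 rad, so 0.2626 arcminute = 0.2626 * 0.00029088821 = 7.6387244e-05 rad. 1 rpm = 0.10471976 rad/s, so 259.3 rpm = 259.3 * 0.10471976 = 27.153833 rad/s. Combine: 7.6387244e-05 rad / 27.153833 rad/s = 2.8131294e-06 s. 1 hour = 3600 s, so 2.8131294e-06 s = 2.8131294e-06 / 3600 = 7.8142482e-10 hour ≈ 7.814e-10 hour (4 s.f.).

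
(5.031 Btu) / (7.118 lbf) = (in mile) 0.1042. Check: 1 Btu = 1055.0559 J, so 5.031 Btu = 5.031 * 1055.0559 = 5307.986 J. 1 lbf = 4.4482216 N, so 7.118 lbf = 7.118 * 4.4482216 = 31.662441 N. Combine: 5307.986 J / 31.662441 N = 167.64298 m. 1 mile = 1609.344 m, so 167.64298 m = 167.64298 / 1609.344 = 0.10416852 mile ≈ 0.1042 mile (4 s.f.).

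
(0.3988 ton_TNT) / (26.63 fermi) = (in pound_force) 1.409e+22. Check: 1 ton_TNT = 4.184e+09 J, so 0.3988 ton_TNT = 0.3988 * 4.184e+09 = 1.6685792e+09 J. 1 fermi = 1e-15 m, so 26.63 fermi = 26.63 * 1e-15 = 2.663e-14 m. Combine: 1.6685792e+09 J / 2.663e-14 m = 6.2657875e+22 N. 1 pound_force = 4.4482216 N, so 6.2657875e+22 N = 6.2657875e+22 / 4.4482216 = 1.4086051e+22 pound_force ≈ 1.409e+22 pound_force (4 s.f.).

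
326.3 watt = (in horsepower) 326.3 watt = 326.3 W. 1 horsepower = 745.69987 W, so 326.3 W = 326.3 / 745.69987 = 0.43757551 horsepower ≈ 0.4376 horsepower (4 s.f.). Final answer: 0.4376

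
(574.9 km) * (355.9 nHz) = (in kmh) 0.7366. Check: 1 km = 1000 m, so 574.9 km = 574.9 * 1000 = 574900 m. 1 nHz = 1e-09 Hz, so 355.9 nHz = 355.9 * 1e-09 = 3.559e-07 Hz. Combine: 574900 m * 3.559e-07 Hz = 0.20460691 m/s. 1 kmh = 0.27777778 m/s, so 0.20460691 m/s = 0.20460691 / 0.27777778 = 0.73658488 kmh ≈ 0.7366 kmh (4 s.f.).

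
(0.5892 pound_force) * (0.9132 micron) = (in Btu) 1 pound_force = 4.4482216 N, so 0.5892 pound_force = 0.5892 * 4.4482216 = 2.6208922 N. 1 micron = 1e-06 m, so 0.9132 micron = 0.9132 * 1e-06 = 9.132e-07 m. Combine: 2.6208922 N * 9.132e-07 m = 2.3933987e-06 J. 1 Btu = 1055.0559 J, so 2.3933987e-06 J = 2.3933987e-06 / 1055.0559 = 2.2685043e-09 Btu ≈ 2.269e-09 Btu (4 s.f.). Final answer: 2.269e-09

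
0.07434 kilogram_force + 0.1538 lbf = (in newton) 1 kilogram_force = 9.80665 N, so 0.07434 kilogram_force = 0.07434 * 9.80665 = 0.72902636 N. 1 lbf = 4.4482216 N, so 0.1538 lbf = 0.1538 * 4.4482216 = 0.68413648 N. Sum: 0.72902636 + 0.68413648 = 1.4131628 N. 1.4131628 N = 1.4131628 newton ≈ 1.413 newton (4 s.f.). Final answer: 1.413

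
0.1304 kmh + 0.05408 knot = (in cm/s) 1 kmh = 0.27777778 m/s, so 0.1304 kmh = 0.1304 * 0.27777778 = 0.036222222 m/s. 1 knot = 0.51444444 m/s, so 0.05408 knot = 0.05408 * 0.51444444 = 0.027821156 m/s. Sum: 0.036222222 + 0.027821156 = 0.064043378 m/s. 1 cm/s = 0.01 m/s, so 0.064043378 m/s = 0.064043378 / 0.01 = 6.4043378 cm/s ≈ 6.404 cm/s (4 s.f.). Final answer: 6.404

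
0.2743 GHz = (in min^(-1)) 1.646e+10. Check: 1 GHz = 1e+09 Hz, so 0.2743 GHz = 0.2743 * 1e+09 = 2.743e+08 Hz. 1 min^(-1) = 0.016666667 Hz, so 2.743e+08 Hz = 2.743e+08 / 0.016666667 = 1.6458e+10 min^(-1) ≈ 1.646e+10 min^(-1) (4 s.f.).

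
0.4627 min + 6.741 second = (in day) 1 min = 60 s, so 0.4627 min = 0.4627 * 60 = 27.762 s. 6.741 second = 6.741 s. Sum: 27.762 + 6.741 = 34.503 s. 1 day = 86400 s, so 34.503 s = 34.503 / 86400 = 0.00039934028 day ≈ 0.0003993 day (4 s.f.). Final answer: 0.0003993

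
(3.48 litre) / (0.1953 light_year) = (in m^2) 1 litre = 0.001 m^3, so 3.48 litre = 3.48 * 0.001 = 0.00348 m^3. 1 light_year = 9.4607305e+15 m, so 0.1953 light_year = 0.1953 * 9.4607305e+15 = 1.8476807e+15 m. Combine: 0.00348 m^3 / 1.8476807e+15 m = 1.8834423e-18 m^2. Result: 1.8834423e-18 m^2 ≈ 1.883e-18 m^2 (4 s.f.). Final answer: 1.883e-18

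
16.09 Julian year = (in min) 1 Julian year = 31557600 s, so 16.09 Julian year = 16.09 * 31557600 = 5.0776178e+08 s. 1 min = 60 s, so 5.0776178e+08 s = 5.0776178e+08 / 60 = 8462696.4 min ≈ 8.463e+06 min (4 s.f.). Final answer: 8.463e+06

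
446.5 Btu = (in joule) 4.711e+05. Check: 1 Btu = 1055.0559 J, so 446.5 Btu = 446.5 * 1055.0559 = 471082.44 J. 471082.44 J = 471082.44 joule ≈ 4.711e+05 joule (4 s.f.).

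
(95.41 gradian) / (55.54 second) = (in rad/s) 1 gradian = 0.015707963 rad, so 95.41 gradian = 95.41 * 0.015707963 = 1.4986968 rad. 55.54 second = 55.54 s. Combine: 1.4986968 rad / 55.54 s = 0.026984098 rad/s. Result: 0.026984098 rad/s ≈ 0.02698 rad/s (4 s.f.). Final answer: 0.02698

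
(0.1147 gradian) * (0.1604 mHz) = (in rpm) 2.76e-06. Check: 1 gradian = 0.015707963 rad, so 0.1147 gradian = 0.1147 * 0.015707963 = 0.0018017034 rad. 1 mHz = 0.001 Hz, so 0.1604 mHz = 0.1604 * 0.001 = 0.0001604 Hz. Combine: 0.0018017034 rad * 0.0001604 Hz = 2.8899322e-07 rad/s. 1 rpm = 0.10471976 rad/s, so 2.8899322e-07 rad/s = 2.8899322e-07 / 0.10471976 = 2.759682e-06 rpm ≈ 2.76e-06 rpm (4 s.f.).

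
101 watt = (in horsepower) 101 watt = 101 W. 1 horsepower = 745.69987 W, so 101 W = 101 / 745.69987 = 0.13544323 horsepower ≈ 0.1354 horsepower (4 s.f.). Final answer: 0.1354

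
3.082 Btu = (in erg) 1 Btu = 1055.0559 J, so 3.082 Btu = 3.082 * 1055.0559 = 3251.6821 J. 1 erg = 1e-07 J, so 3251.6821 J = 3251.6821 / 1e-07 = 3.2516821e+10 erg ≈ 3.252e+10 erg (4 s.f.). Final answer: 3.252e+10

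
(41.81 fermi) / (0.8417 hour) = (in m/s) 1.38e-17. Check: 1 fermi = 1e-15 m, so 41.81 fermi = 41.81 * 1e-15 = 4.181e-14 m. 1 hour = 3600 s, so 0.8417 hour = 0.8417 * 3600 = 3030.12 s. Combine: 4.181e-14 m / 3030.12 s = 1.3798133e-17 m/s. Result: 1.3798133e-17 m/s ≈ 1.38e-17 m/s (4 s.f.).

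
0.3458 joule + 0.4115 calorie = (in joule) 2.068. Check: 0.3458 joule = 0.3458 J. 1 calorie = 4.184 J, so 0.4115 calorie = 0.4115 * 4.184 = 1.721716 J. Sum: 0.3458 + 1.721716 = 2.067516 J. 2.067516 J = 2.067516 joule ≈ 2.068 joule (4 s.f.).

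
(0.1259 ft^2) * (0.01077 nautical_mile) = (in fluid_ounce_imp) 1 ft^2 = 0.09290304 m^2, so 0.1259 ft^2 = 0.1259 * 0.09290304 = 0.011696493 m^2. 1 nautical_mile = 1852 m, so 0.01077 nautical_mile = 0.01077 * 1852 = 19.94604 m. Combine: 0.011696493 m^2 * 19.94604 m = 0.23329871 m^3. 1 fluid_ounce_imp = 2.8413063e-05 m^3, so 0.23329871 m^3 = 0.23329871 / 2.8413063e-05 = 8210.9668 fluid_ounce_imp ≈ 8211 fluid_ounce_imp (4 s.f.). Final answer: 8211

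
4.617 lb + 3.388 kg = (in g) 5482. Check: 1 lb = 0.45359237 kg, so 4.617 lb = 4.617 * 0.45359237 = 2.094236 kg. 3.388 kg is already in kg. Sum: 2.094236 + 3.388 = 5.482236 kg. 1 g = 0.001 kg, so 5.482236 kg = 5.482236 / 0.001 = 5482.236 g ≈ 5482 g (4 s.f.).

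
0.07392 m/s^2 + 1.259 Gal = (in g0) 0.008822. Check: 0.07392 m/s^2 is already in m/s^2. 1 Gal = 0.01 m/s^2, so 1.259 Gal = 1.259 * 0.01 = 0.01259 m/s^2. Sum: 0.07392 + 0.01259 = 0.08651 m/s^2. 1 g0 = 9.80665 m/s^2, so 0.08651 m/s^2 = 0.08651 / 9.80665 = 0.008821565 g0 ≈ 0.008822 g0 (4 s.f.).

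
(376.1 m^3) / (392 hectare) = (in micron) 376.1 m^3 is already in m^3. 1 hectare = 10000 m^2, so 392 hectare = 392 * 10000 = 3920000 m^2. Combine: 376.1 m^3 / 3920000 m^2 = 9.5943878e-05 m. 1 micron = 1e-06 m, so 9.5943878e-05 m = 9.5943878e-05 / 1e-06 = 95.943878 micron ≈ 95.94 micron (4 s.f.). Final answer: 95.94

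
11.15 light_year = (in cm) 1.055e+19. Check: 1 light_year = 9.4607305e+15 m, so 11.15 light_year = 11.15 * 9.4607305e+15 = 1.0548714e+17 m. 1 cm = 0.01 m, so 1.0548714e+17 m = 1.0548714e+17 / 0.01 = 1.0548714e+19 cm ≈ 1.055e+19 cm (4 s.f.).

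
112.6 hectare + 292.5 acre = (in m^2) 1 hectare = 10000 m^2, so 112.6 hectare = 112.6 * 10000 = 1126000 m^2. 1 acre = 4046.8564 m^2, so 292.5 acre = 292.5 * 4046.8564 = 1183705.5 m^2. Sum: 1126000 + 1183705.5 = 2309705.5 m^2. Result: 2309705.5 m^2 ≈ 2.31e+06 m^2 (4 s.f.). Final answer: 2.31e+06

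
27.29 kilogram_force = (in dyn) 1 kilogram_force = 9.80665 N, so 27.29 kilogram_force = 27.29 * 9.80665 = 267.62348 N. 1 dyn = 1e-05 N, so 267.62348 N = 267.62348 / 1e-05 = 26762348 dyn ≈ 2.676e+07 dyn (4 s.f.). Final answer: 2.676e+07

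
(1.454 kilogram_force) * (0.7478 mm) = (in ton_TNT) 2.548e-12. Check: 1 kilogram_force = 9.80665 N, so 1.454 kilogram_force = 1.454 * 9.80665 = 14.258869 N. 1 mm = 0.001 m, so 0.7478 mm = 0.7478 * 0.001 = 0.0007478 m. Combine: 14.258869 N * 0.0007478 m = 0.010662782 J. 1 ton_TNT = 4.184e+09 J, so 0.010662782 J = 0.010662782 / 4.184e+09 = 2.5484661e-12 ton_TNT ≈ 2.548e-12 ton_TNT (4 s.f.).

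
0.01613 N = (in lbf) 0.003626. Check: 1 lbf = 4.4482216 N, so 0.01613 N = 0.01613 / 4.4482216 = 0.0036261683 lbf ≈ 0.003626 lbf (4 s.f.).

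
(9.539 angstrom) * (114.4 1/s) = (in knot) 1 angstrom = 1e-10 m, so 9.539 angstrom = 9.539 * 1e-10 = 9.539e-10 m. 114.4 1/s = 114.4 Hz. Combine: 9.539e-10 m * 114.4 Hz = 1.0912616e-07 m/s. 1 knot = 0.51444444 m/s, so 1.0912616e-07 m/s = 1.0912616e-07 / 0.51444444 = 2.1212429e-07 knot ≈ 2.121e-07 knot (4 s.f.). Final answer: 2.121e-07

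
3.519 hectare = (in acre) 8.696. Check: 1 hectare = 10000 m^2, so 3.519 hectare = 3.519 * 10000 = 35190 m^2. 1 acre = 4046.8564 m^2, so 35190 m^2 = 35190 / 4046.8564 = 8.6956384 acre ≈ 8.696 acre (4 s.f.).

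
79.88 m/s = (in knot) 155.3. Check: 1 knot = 0.51444444 m/s, so 79.88 m/s = 79.88 / 0.51444444 = 155.2743 knot ≈ 155.3 knot (4 s.f.).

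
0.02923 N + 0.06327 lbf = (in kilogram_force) 0.03168. Check: 0.02923 N is already in N. 1 lbf = 4.4482216 N, so 0.06327 lbf = 0.06327 * 4.4482216 = 0.28143898 N. Sum: 0.02923 + 0.28143898 = 0.31066898 N. 1 kilogram_force = 9.80665 N, so 0.31066898 N = 0.31066898 / 9.80665 = 0.03167942 kilogram_force ≈ 0.03168 kilogram_force (4 s.f.).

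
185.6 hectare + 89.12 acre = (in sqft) 2.386e+07. Check: 1 hectare = 10000 m^2, so 185.6 hectare = 185.6 * 10000 = 1856000 m^2. 1 acre = 4046.8564 m^2, so 89.12 acre = 89.12 * 4046.8564 = 360655.84 m^2. Sum: 1856000 + 360655.84 = 2216655.8 m^2. 1 sqft = 0.09290304 m^2, so 2216655.8 m^2 = 2216655.8 / 0.09290304 = 23859885 sqft ≈ 2.386e+07 sqft (4 s.f.).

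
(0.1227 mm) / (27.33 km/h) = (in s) 1 mm = 0.001 m, so 0.1227 mm = 0.1227 * 0.001 = 0.0001227 m. 1 km/h = 0.27777778 m/s, so 27.33 km/h = 27.33 * 0.27777778 = 7.5916667 m/s. Combine: 0.0001227 m / 7.5916667 m/s = 1.6162459e-05 s. Result: 1.6162459e-05 s ≈ 1.616e-05 s (4 s.f.). Final answer: 1.616e-05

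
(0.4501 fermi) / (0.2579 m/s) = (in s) 1.745e-15. Check: 1 fermi = 1e-15 m, so 0.4501 fermi = 0.4501 * 1e-15 = 4.501e-16 m. 0.2579 m/s is already in m/s. Combine: 4.501e-16 m / 0.2579 m/s = 1.7452501e-15 s. Result: 1.7452501e-15 s ≈ 1.745e-15 s (4 s.f.).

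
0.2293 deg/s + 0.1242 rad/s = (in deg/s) 1 deg/s = 0.017453293 rad/s, so 0.2293 deg/s = 0.2293 * 0.017453293 = 0.00400204 rad/s. 0.1242 rad/s is already in rad/s. Sum: 0.00400204 + 0.1242 = 0.12820204 rad/s. 1 deg/s = 0.017453293 rad/s, so 0.12820204 rad/s = 0.12820204 / 0.017453293 = 7.3454358 deg/s ≈ 7.345 deg/s (4 s.f.). Final answer: 7.345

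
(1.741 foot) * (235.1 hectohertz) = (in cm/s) 1 foot = 0.3048 m, so 1.741 foot = 1.741 * 0.3048 = 0.5306568 m. 1 hectohertz = 100 Hz, so 235.1 hectohertz = 235.1 * 100 = 23510 Hz. Combine: 0.5306568 m * 23510 Hz = 12475.741 m/s. 1 cm/s = 0.01 m/s, so 12475.741 m/s = 12475.741 / 0.01 = 1247574.1 cm/s ≈ 1.248e+06 cm/s (4 s.f.). Final answer: 1.248e+06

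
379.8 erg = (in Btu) 3.6e-08. Check: 1 erg = 1e-07 J, so 379.8 erg = 379.8 * 1e-07 = 3.798e-05 J. 1 Btu = 1055.0559 J, so 3.798e-05 J = 3.798e-05 / 1055.0559 = 3.5998094e-08 Btu ≈ 3.6e-08 Btu (4 s.f.).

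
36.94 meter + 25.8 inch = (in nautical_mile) 36.94 meter = 36.94 m. 1 inch = 0.0254 m, so 25.8 inch = 25.8 * 0.0254 = 0.65532 m. Sum: 36.94 + 0.65532 = 37.59532 m. 1 nautical_mile = 1852 m, so 37.59532 m = 37.59532 / 1852 = 0.020299849 nautical_mile ≈ 0.0203 nautical_mile (4 s.f.). Final answer: 0.0203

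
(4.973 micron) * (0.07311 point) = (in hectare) 1.283e-14. Check: 1 micron = 1e-06 m, so 4.973 micron = 4.973 * 1e-06 = 4.973e-06 m. 1 point = 0.00035277778 m, so 0.07311 point = 0.07311 * 0.00035277778 = 2.5791583e-05 m. Combine: 4.973e-06 m * 2.5791583e-05 m = 1.2826154e-10 m^2. 1 hectare = 10000 m^2, so 1.2826154e-10 m^2 = 1.2826154e-10 / 10000 = 1.2826154e-14 hectare ≈ 1.283e-14 hectare (4 s.f.).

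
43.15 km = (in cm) 4.315e+06. Check: 1 km = 1000 m, so 43.15 km = 43.15 * 1000 = 43150 m. 1 cm = 0.01 m, so 43150 m = 43150 / 0.01 = 4315000 cm ≈ 4.315e+06 cm (4 s.f.).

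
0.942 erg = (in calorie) 1 erg = 1e-07 J, so 0.942 erg = 0.942 * 1e-07 = 9.42e-08 J. 1 calorie = 4.184 J, so 9.42e-08 J = 9.42e-08 / 4.184 = 2.251434e-08 calorie ≈ 2.251e-08 calorie (4 s.f.). Final answer: 2.251e-08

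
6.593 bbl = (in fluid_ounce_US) 1 bbl = 0.15898729 m^3, so 6.593 bbl = 6.593 * 0.15898729 = 1.0482032 m^3. 1 fluid_ounce_US = 2.957353e-05 m^3, so 1.0482032 m^3 = 1.0482032 / 2.957353e-05 = 35443.968 fluid_ounce_US ≈ 3.544e+04 fluid_ounce_US (4 s.f.). Final answer: 3.544e+04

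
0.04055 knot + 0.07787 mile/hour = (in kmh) 1 knot = 0.51444444 m/s, so 0.04055 knot = 0.04055 * 0.51444444 = 0.020860722 m/s. 1 mile/hour = 0.44704 m/s, so 0.07787 mile/hour = 0.07787 * 0.44704 = 0.034811005 m/s. Sum: 0.020860722 + 0.034811005 = 0.055671727 m/s. 1 kmh = 0.27777778 m/s, so 0.055671727 m/s = 0.055671727 / 0.27777778 = 0.20041822 kmh ≈ 0.2004 kmh (4 s.f.). Final answer: 0.2004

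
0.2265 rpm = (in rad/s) 0.02372. Check: 1 rpm = 0.10471976 rad/s, so 0.2265 rpm = 0.2265 * 0.10471976 = 0.023719025 rad/s. Result: 0.023719025 rad/s ≈ 0.02372 rad/s (4 s.f.).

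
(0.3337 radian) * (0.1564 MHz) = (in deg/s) 2.99e+06. Check: 0.3337 radian = 0.3337 rad. 1 MHz = 1000000 Hz, so 0.1564 MHz = 0.1564 * 1000000 = 156400 Hz. Combine: 0.3337 rad * 156400 Hz = 52190.68 rad/s. 1 deg/s = 0.017453293 rad/s, so 52190.68 rad/s = 52190.68 / 0.017453293 = 2990305.7 deg/s ≈ 2.99e+06 deg/s (4 s.f.).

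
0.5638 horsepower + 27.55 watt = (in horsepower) 1 horsepower = 745.69987 W, so 0.5638 horsepower = 0.5638 * 745.69987 = 420.42559 W. 27.55 watt = 27.55 W. Sum: 420.42559 + 27.55 = 447.97559 W. 1 horsepower = 745.69987 W, so 447.97559 W = 447.97559 / 745.69987 = 0.60074516 horsepower ≈ 0.6007 horsepower (4 s.f.). Final answer: 0.6007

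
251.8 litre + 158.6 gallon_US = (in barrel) 5.36. Check: 1 litre = 0.001 m^3, so 251.8 litre = 251.8 * 0.001 = 0.2518 m^3. 1 gallon_US = 0.0037854118 m^3, so 158.6 gallon_US = 158.6 * 0.0037854118 = 0.60036631 m^3. Sum: 0.2518 + 0.60036631 = 0.85216631 m^3. 1 barrel = 0.15898729 m^3, so 0.85216631 m^3 = 0.85216631 / 0.15898729 = 5.3599648 barrel ≈ 5.36 barrel (4 s.f.).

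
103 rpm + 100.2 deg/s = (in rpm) 119.7. Check: 1 rpm = 0.10471976 rad/s, so 103 rpm = 103 * 0.10471976 = 10.786135 rad/s. 1 deg/s = 0.017453293 rad/s, so 100.2 deg/s = 100.2 * 0.017453293 = 1.7488199 rad/s. Sum: 10.786135 + 1.7488199 = 12.534955 rad/s. 1 rpm = 0.10471976 rad/s, so 12.534955 rad/s = 12.534955 / 0.10471976 = 119.7 rpm.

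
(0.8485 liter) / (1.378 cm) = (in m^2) 0.06157. Check: 1 liter = 0.001 m^3, so 0.8485 liter = 0.8485 * 0.001 = 0.0008485 m^3. 1 cm = 0.01 m, so 1.378 cm = 1.378 * 0.01 = 0.01378 m. Combine: 0.0008485 m^3 / 0.01378 m = 0.061574746 m^2. Result: 0.061574746 m^2 ≈ 0.06157 m^2 (4 s.f.).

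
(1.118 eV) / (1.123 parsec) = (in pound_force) 1 eV = 1.6021766e-19 J, so 1.118 eV = 1.118 * 1.6021766e-19 = 1.7912335e-19 J. 1 parsec = 3.0856776e+16 m, so 1.123 parsec = 1.123 * 3.0856776e+16 = 3.4652159e+16 m. Combine: 1.7912335e-19 J / 3.4652159e+16 m = 5.1691829e-36 N. 1 pound_force = 4.4482216 N, so 5.1691829e-36 N = 5.1691829e-36 / 4.4482216 = 1.1620785e-36 pound_force ≈ 1.162e-36 pound_force (4 s.f.). Final answer: 1.162e-36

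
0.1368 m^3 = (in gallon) 1 gallon = 0.0037854118 m^3, so 0.1368 m^3 = 0.1368 / 0.0037854118 = 36.138737 gallon ≈ 36.14 gallon (4 s.f.). Final answer: 36.14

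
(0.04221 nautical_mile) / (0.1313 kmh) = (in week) 1 nautical_mile = 1852 m, so 0.04221 nautical_mile = 0.04221 * 1852 = 78.17292 m. 1 kmh = 0.27777778 m/s, so 0.1313 kmh = 0.1313 * 0.27777778 = 0.036472222 m/s. Combine: 78.17292 m / 0.036472222 m/s = 2143.355 s. 1 week = 604800 s, so 2143.355 s = 2143.355 / 604800 = 0.0035439071 week ≈ 0.003544 week (4 s.f.). Final answer: 0.003544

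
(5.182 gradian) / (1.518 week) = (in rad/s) 1 gradian = 0.015707963 rad, so 5.182 gradian = 5.182 * 0.015707963 = 0.081398666 rad. 1 week = 604800 s, so 1.518 week = 1.518 * 604800 = 918086.4 s. Combine: 0.081398666 rad / 918086.4 s = 8.8661226e-08 rad/s. Result: 8.8661226e-08 rad/s ≈ 8.866e-08 rad/s (4 s.f.). Final answer: 8.866e-08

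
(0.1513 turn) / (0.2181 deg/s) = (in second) 1 turn = 6.2831853 rad, so 0.1513 turn = 0.1513 * 6.2831853 = 0.95064594 rad. 1 deg/s = 0.017453293 rad/s, so 0.2181 deg/s = 0.2181 * 0.017453293 = 0.0038065631 rad/s. Combine: 0.95064594 rad / 0.0038065631 rad/s = 249.73865 s. 249.73865 s = 249.73865 second ≈ 249.7 second (4 s.f.). Final answer: 249.7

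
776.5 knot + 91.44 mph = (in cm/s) 1 knot = 0.51444444 m/s, so 776.5 knot = 776.5 * 0.51444444 = 399.46611 m/s. 1 mph = 0.44704 m/s, so 91.44 mph = 91.44 * 0.44704 = 40.877338 m/s. Sum: 399.46611 + 40.877338 = 440.34345 m/s. 1 cm/s = 0.01 m/s, so 440.34345 m/s = 440.34345 / 0.01 = 44034.345 cm/s ≈ 4.403e+04 cm/s (4 s.f.). Final answer: 4.403e+04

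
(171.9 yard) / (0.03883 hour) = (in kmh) 4.048. Check: 1 yard = 0.9144 m, so 171.9 yard = 171.9 * 0.9144 = 157.18536 m. 1 hour = 3600 s, so 0.03883 hour = 0.03883 * 3600 = 139.788 s. Combine: 157.18536 m / 139.788 s = 1.1244553 m/s. 1 kmh = 0.27777778 m/s, so 1.1244553 m/s = 1.1244553 / 0.27777778 = 4.0480391 kmh ≈ 4.048 kmh (4 s.f.).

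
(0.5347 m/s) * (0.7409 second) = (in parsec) 1.284e-17. Check: 0.5347 m/s is already in m/s. 0.7409 second = 0.7409 s. Combine: 0.5347 m/s * 0.7409 s = 0.39615923 m. 1 parsec = 3.0856776e+16 m, so 0.39615923 m = 0.39615923 / 3.0856776e+16 = 1.2838646e-17 parsec ≈ 1.284e-17 parsec (4 s.f.).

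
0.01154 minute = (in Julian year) 2.194e-08. Check: 1 minute = 60 s, so 0.01154 minute = 0.01154 * 60 = 0.6924 s. 1 Julian year = 31557600 s, so 0.6924 s = 0.6924 / 31557600 = 2.1940832e-08 Julian year ≈ 2.194e-08 Julian year (4 s.f.).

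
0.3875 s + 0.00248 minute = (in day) 6.207e-06. Check: 0.3875 s is already in s. 1 minute = 60 s, so 0.00248 minute = 0.00248 * 60 = 0.1488 s. Sum: 0.3875 + 0.1488 = 0.5363 s. 1 day = 86400 s, so 0.5363 s = 0.5363 / 86400 = 6.2071759e-06 day ≈ 6.207e-06 day (4 s.f.).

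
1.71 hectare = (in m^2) 1 hectare = 10000 m^2, so 1.71 hectare = 1.71 * 10000 = 17100 m^2. Result: 17100 m^2 ≈ 1.71e+04 m^2 (4 s.f.). Final answer: 1.71e+04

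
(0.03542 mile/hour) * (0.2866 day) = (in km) 1 mile/hour = 0.44704 m/s, so 0.03542 mile/hour = 0.03542 * 0.44704 = 0.015834157 m/s. 1 day = 86400 s, so 0.2866 day = 0.2866 * 86400 = 24762.24 s. Combine: 0.015834157 m/s * 24762.24 s = 392.08919 m. 1 km = 1000 m, so 392.08919 m = 392.08919 / 1000 = 0.39208919 km ≈ 0.3921 km (4 s.f.). Final answer: 0.3921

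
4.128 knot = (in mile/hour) 1 knot = 0.51444444 m/s, so 4.128 knot = 4.128 * 0.51444444 = 2.1236267 m/s. 1 mile/hour = 0.44704 m/s, so 2.1236267 m/s = 2.1236267 / 0.44704 = 4.7504176 mile/hour ≈ 4.75 mile/hour (4 s.f.). Final answer: 4.75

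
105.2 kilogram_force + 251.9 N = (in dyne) 1.284e+08. Check: 1 kilogram_force = 9.80665 N, so 105.2 kilogram_force = 105.2 * 9.80665 = 1031.6596 N. 251.9 N is already in N. Sum: 1031.6596 + 251.9 = 1283.5596 N. 1 dyne = 1e-05 N, so 1283.5596 N = 1283.5596 / 1e-05 = 1.2835596e+08 dyne ≈ 1.284e+08 dyne (4 s.f.).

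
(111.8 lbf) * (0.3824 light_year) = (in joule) 1.799e+18. Check: 1 lbf = 4.4482216 N, so 111.8 lbf = 111.8 * 4.4482216 = 497.31118 N. 1 light_year = 9.4607305e+15 m, so 0.3824 light_year = 0.3824 * 9.4607305e+15 = 3.6177833e+15 m. Combine: 497.31118 N * 3.6177833e+15 m = 1.7991641e+18 J. 1.7991641e+18 J = 1.7991641e+18 joule ≈ 1.799e+18 joule (4 s.f.).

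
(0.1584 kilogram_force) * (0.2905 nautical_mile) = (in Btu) 0.7921. Check: 1 kilogram_force = 9.80665 N, so 0.1584 kilogram_force = 0.1584 * 9.80665 = 1.5533734 N. 1 nautical_mile = 1852 m, so 0.2905 nautical_mile = 0.2905 * 1852 = 538.006 m. Combine: 1.5533734 N * 538.006 m = 835.72419 J. 1 Btu = 1055.0559 J, so 835.72419 J = 835.72419 / 1055.0559 = 0.79211369 Btu ≈ 0.7921 Btu (4 s.f.).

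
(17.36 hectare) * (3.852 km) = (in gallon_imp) 1 hectare = 10000 m^2, so 17.36 hectare = 17.36 * 10000 = 173600 m^2. 1 km = 1000 m, so 3.852 km = 3.852 * 1000 = 3852 m. Combine: 173600 m^2 * 3852 m = 6.687072e+08 m^3. 1 gallon_imp = 0.00454609 m^3, so 6.687072e+08 m^3 = 6.687072e+08 / 0.00454609 = 1.4709502e+11 gallon_imp ≈ 1.471e+11 gallon_imp (4 s.f.). Final answer: 1.471e+11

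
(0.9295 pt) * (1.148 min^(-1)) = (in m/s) 1 pt = 0.00035277778 m, so 0.9295 pt = 0.9295 * 0.00035277778 = 0.00032790694 m. 1 min^(-1) = 0.016666667 Hz, so 1.148 min^(-1) = 1.148 * 0.016666667 = 0.019133333 Hz. Combine: 0.00032790694 m * 0.019133333 Hz = 6.2739529e-06 m/s. Result: 6.2739529e-06 m/s ≈ 6.274e-06 m/s (4 s.f.). Final answer: 6.274e-06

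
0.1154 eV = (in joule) 1.849e-20. Check: 1 eV = 1.6021766e-19 J, so 0.1154 eV = 0.1154 * 1.6021766e-19 = 1.8489118e-20 J. 1.8489118e-20 J = 1.8489118e-20 joule ≈ 1.849e-20 joule (4 s.f.).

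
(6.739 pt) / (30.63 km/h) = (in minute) 1 pt = 0.00035277778 m, so 6.739 pt = 6.739 * 0.00035277778 = 0.0023773694 m. 1 km/h = 0.27777778 m/s, so 30.63 km/h = 30.63 * 0.27777778 = 8.5083333 m/s. Combine: 0.0023773694 m / 8.5083333 m/s = 0.00027941659 s. 1 minute = 60 s, so 0.00027941659 s = 0.00027941659 / 60 = 4.6569431e-06 minute ≈ 4.657e-06 minute (4 s.f.). Final answer: 4.657e-06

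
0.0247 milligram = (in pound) 1 milligram = 1e-06 kg, so 0.0247 milligram = 0.0247 * 1e-06 = 2.47e-08 kg. 1 pound = 0.45359237 kg, so 2.47e-08 kg = 2.47e-08 / 0.45359237 = 5.4454179e-08 pound ≈ 5.445e-08 pound (4 s.f.). Final answer: 5.445e-08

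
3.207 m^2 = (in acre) 1 acre = 4046.8564 m^2, so 3.207 m^2 = 3.207 / 4046.8564 = 0.00079246696 acre ≈ 0.0007925 acre (4 s.f.). Final answer: 0.0007925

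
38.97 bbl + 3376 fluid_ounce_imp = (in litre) 6292. Check: 1 bbl = 0.15898729 m^3, so 38.97 bbl = 38.97 * 0.15898729 = 6.1957349 m^3. 1 fluid_ounce_imp = 2.8413063e-05 m^3, so 3376 fluid_ounce_imp = 3376 * 2.8413063e-05 = 0.095922499 m^3. Sum: 6.1957349 + 0.095922499 = 6.2916574 m^3. 1 litre = 0.001 m^3, so 6.2916574 m^3 = 6.2916574 / 0.001 = 6291.6574 litre ≈ 6292 litre (4 s.f.).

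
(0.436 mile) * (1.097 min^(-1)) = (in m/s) 12.83. Check: 1 mile = 1609.344 m, so 0.436 mile = 0.436 * 1609.344 = 701.67398 m. 1 min^(-1) = 0.016666667 Hz, so 1.097 min^(-1) = 1.097 * 0.016666667 = 0.018283333 Hz. Combine: 701.67398 m * 0.018283333 Hz = 12.828939 m/s. Result: 12.828939 m/s ≈ 12.83 m/s (4 s.f.).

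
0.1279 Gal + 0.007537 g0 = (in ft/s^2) 1 Gal = 0.01 m/s^2, so 0.1279 Gal = 0.1279 * 0.01 = 0.001279 m/s^2. 1 g0 = 9.80665 m/s^2, so 0.007537 g0 = 0.007537 * 9.80665 = 0.073912721 m/s^2. Sum: 0.001279 + 0.073912721 = 0.075191721 m/s^2. 1 ft/s^2 = 0.3048 m/s^2, so 0.075191721 m/s^2 = 0.075191721 / 0.3048 = 0.246692 ft/s^2 ≈ 0.2467 ft/s^2 (4 s.f.). Final answer: 0.2467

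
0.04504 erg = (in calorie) 1.076e-09. Check: 1 erg = 1e-07 J, so 0.04504 erg = 0.04504 * 1e-07 = 4.504e-09 J. 1 calorie = 4.184 J, so 4.504e-09 J = 4.504e-09 / 4.184 = 1.0764818e-09 calorie ≈ 1.076e-09 calorie (4 s.f.).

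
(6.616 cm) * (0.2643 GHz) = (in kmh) 1 cm = 0.01 m, so 6.616 cm = 6.616 * 0.01 = 0.06616 m. 1 GHz = 1e+09 Hz, so 0.2643 GHz = 0.2643 * 1e+09 = 2.643e+08 Hz. Combine: 0.06616 m * 2.643e+08 Hz = 17486088 m/s. 1 kmh = 0.27777778 m/s, so 17486088 m/s = 17486088 / 0.27777778 = 62949917 kmh ≈ 6.295e+07 kmh (4 s.f.). Final answer: 6.295e+07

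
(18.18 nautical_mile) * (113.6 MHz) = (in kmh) 1 nautical_mile = 1852 m, so 18.18 nautical_mile = 18.18 * 1852 = 33669.36 m. 1 MHz = 1000000 Hz, so 113.6 MHz = 113.6 * 1000000 = 1.136e+08 Hz. Combine: 33669.36 m * 1.136e+08 Hz = 3.8248393e+12 m/s. 1 kmh = 0.27777778 m/s, so 3.8248393e+12 m/s = 3.8248393e+12 / 0.27777778 = 1.3769421e+13 kmh ≈ 1.377e+13 kmh (4 s.f.). Final answer: 1.377e+13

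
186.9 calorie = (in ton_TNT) 1 calorie = 4.184 J, so 186.9 calorie = 186.9 * 4.184 = 781.9896 J. 1 ton_TNT = 4.184e+09 J, so 781.9896 J = 781.9896 / 4.184e+09 = 1.869e-07 ton_TNT. Final answer: 1.869e-07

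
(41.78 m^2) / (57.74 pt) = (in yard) 41.78 m^2 is already in m^2. 1 pt = 0.00035277778 m, so 57.74 pt = 57.74 * 0.00035277778 = 0.020369389 m. Combine: 41.78 m^2 / 0.020369389 m = 2051.117 m. 1 yard = 0.9144 m, so 2051.117 m = 2051.117 / 0.9144 = 2243.1288 yard ≈ 2243 yard (4 s.f.). Final answer: 2243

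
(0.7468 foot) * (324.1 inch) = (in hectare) 1 foot = 0.3048 m, so 0.7468 foot = 0.7468 * 0.3048 = 0.22762464 m. 1 inch = 0.0254 m, so 324.1 inch = 324.1 * 0.0254 = 8.23214 m. Combine: 0.22762464 m * 8.23214 m = 1.8738379 m^2. 1 hectare = 10000 m^2, so 1.8738379 m^2 = 1.8738379 / 10000 = 0.00018738379 hectare ≈ 0.0001874 hectare (4 s.f.). Final answer: 0.0001874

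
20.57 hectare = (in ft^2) 1 hectare = 10000 m^2, so 20.57 hectare = 20.57 * 10000 = 205700 m^2. 1 ft^2 = 0.09290304 m^2, so 205700 m^2 = 205700 / 0.09290304 = 2214136.4 ft^2 ≈ 2.214e+06 ft^2 (4 s.f.). Final answer: 2.214e+06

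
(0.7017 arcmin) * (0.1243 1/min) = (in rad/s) 4.229e-07. Check: 1 arcmin = 0.00029088821 rad, so 0.7017 arcmin = 0.7017 * 0.00029088821 = 0.00020411626 rad. 1 1/min = 0.016666667 Hz, so 0.1243 1/min = 0.1243 * 0.016666667 = 0.0020716667 Hz. Combine: 0.00020411626 rad * 0.0020716667 Hz = 4.2286084e-07 rad/s. Result: 4.2286084e-07 rad/s ≈ 4.229e-07 rad/s (4 s.f.).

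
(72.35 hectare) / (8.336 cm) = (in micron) 8.679e+12. Check: 1 hectare = 10000 m^2, so 72.35 hectare = 72.35 * 10000 = 723500 m^2. 1 cm = 0.01 m, so 8.336 cm = 8.336 * 0.01 = 0.08336 m. Combine: 723500 m^2 / 0.08336 m = 8679222.6 m. 1 micron = 1e-06 m, so 8679222.6 m = 8679222.6 / 1e-06 = 8.6792226e+12 micron ≈ 8.679e+12 micron (4 s.f.).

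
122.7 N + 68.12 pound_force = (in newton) 425.7. Check: 122.7 N is already in N. 1 pound_force = 4.4482216 N, so 68.12 pound_force = 68.12 * 4.4482216 = 303.01286 N. Sum: 122.7 + 303.01286 = 425.71286 N. 425.71286 N = 425.71286 newton ≈ 425.7 newton (4 s.f.).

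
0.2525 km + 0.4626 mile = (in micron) 1 km = 1000 m, so 0.2525 km = 0.2525 * 1000 = 252.5 m. 1 mile = 1609.344 m, so 0.4626 mile = 0.4626 * 1609.344 = 744.48253 m. Sum: 252.5 + 744.48253 = 996.98253 m. 1 micron = 1e-06 m, so 996.98253 m = 996.98253 / 1e-06 = 9.9698253e+08 micron ≈ 9.97e+08 micron (4 s.f.). Final answer: 9.97e+08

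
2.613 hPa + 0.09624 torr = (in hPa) 1 hPa = 100 Pa, so 2.613 hPa = 2.613 * 100 = 261.3 Pa. 1 torr = 133.32237 Pa, so 0.09624 torr = 0.09624 * 133.32237 = 12.830945 Pa. Sum: 261.3 + 12.830945 = 274.13094 Pa. 1 hPa = 100 Pa, so 274.13094 Pa = 274.13094 / 100 = 2.7413094 hPa ≈ 2.741 hPa (4 s.f.). Final answer: 2.741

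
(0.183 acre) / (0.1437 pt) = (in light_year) 1.544e-09. Check: 1 acre = 4046.8564 m^2, so 0.183 acre = 0.183 * 4046.8564 = 740.57473 m^2. 1 pt = 0.00035277778 m, so 0.1437 pt = 0.1437 * 0.00035277778 = 5.0694167e-05 m. Combine: 740.57473 m^2 / 5.0694167e-05 m = 14608677 m. 1 light_year = 9.4607305e+15 m, so 14608677 m = 14608677 / 9.4607305e+15 = 1.5441384e-09 light_year ≈ 1.544e-09 light_year (4 s.f.).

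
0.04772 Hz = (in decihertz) 0.4772. Check: 1 decihertz = 0.1 Hz, so 0.04772 Hz = 0.04772 / 0.1 = 0.4772 decihertz.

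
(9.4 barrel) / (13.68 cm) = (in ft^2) 1 barrel = 0.15898729 m^3, so 9.4 barrel = 9.4 * 0.15898729 = 1.4944806 m^3. 1 cm = 0.01 m, so 13.68 cm = 13.68 * 0.01 = 0.1368 m. Combine: 1.4944806 m^3 / 0.1368 m = 10.924566 m^2. 1 ft^2 = 0.09290304 m^2, so 10.924566 m^2 = 10.924566 / 0.09290304 = 117.59105 ft^2 ≈ 117.6 ft^2 (4 s.f.). Final answer: 117.6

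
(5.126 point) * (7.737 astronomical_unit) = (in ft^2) 1 point = 0.00035277778 m, so 5.126 point = 5.126 * 0.00035277778 = 0.0018083389 m. 1 astronomical_unit = 1.4959787e+11 m, so 7.737 astronomical_unit = 7.737 * 1.4959787e+11 = 1.1574387e+12 m. Combine: 0.0018083389 m * 1.1574387e+12 m = 2.0930415e+09 m^2. 1 ft^2 = 0.09290304 m^2, so 2.0930415e+09 m^2 = 2.0930415e+09 / 0.09290304 = 2.2529311e+10 ft^2 ≈ 2.253e+10 ft^2 (4 s.f.). Final answer: 2.253e+10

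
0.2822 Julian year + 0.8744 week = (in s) 9.434e+06. Check: 1 Julian year = 31557600 s, so 0.2822 Julian year = 0.2822 * 31557600 = 8905554.7 s. 1 week = 604800 s, so 0.8744 week = 0.8744 * 604800 = 528837.12 s. Sum: 8905554.7 + 528837.12 = 9434391.8 s. Result: 9434391.8 s ≈ 9.434e+06 s (4 s.f.).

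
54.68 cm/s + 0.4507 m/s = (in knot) 1 cm/s = 0.01 m/s, so 54.68 cm/s = 54.68 * 0.01 = 0.5468 m/s. 0.4507 m/s is already in m/s. Sum: 0.5468 + 0.4507 = 0.9975 m/s. 1 knot = 0.51444444 m/s, so 0.9975 m/s = 0.9975 / 0.51444444 = 1.9389849 knot ≈ 1.939 knot (4 s.f.). Final answer: 1.939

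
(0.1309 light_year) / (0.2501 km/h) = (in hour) 4.952e+12. Check: 1 light_year = 9.4607305e+15 m, so 0.1309 light_year = 0.1309 * 9.4607305e+15 = 1.2384096e+15 m. 1 km/h = 0.27777778 m/s, so 0.2501 km/h = 0.2501 * 0.27777778 = 0.069472222 m/s. Combine: 1.2384096e+15 m / 0.069472222 m/s = 1.7825968e+16 s. 1 hour = 3600 s, so 1.7825968e+16 s = 1.7825968e+16 / 3600 = 4.9516578e+12 hour ≈ 4.952e+12 hour (4 s.f.).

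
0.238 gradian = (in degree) 0.2142. Check: 1 gradian = 0.015707963 rad, so 0.238 gradian = 0.238 * 0.015707963 = 0.0037384953 rad. 1 degree = 0.017453293 rad, so 0.0037384953 rad = 0.0037384953 / 0.017453293 = 0.2142 degree.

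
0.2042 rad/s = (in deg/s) 11.7. Check: 1 deg/s = 0.017453293 rad/s, so 0.2042 rad/s = 0.2042 / 0.017453293 = 11.699798 deg/s ≈ 11.7 deg/s (4 s.f.).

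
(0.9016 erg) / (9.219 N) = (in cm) 1 erg = 1e-07 J, so 0.9016 erg = 0.9016 * 1e-07 = 9.016e-08 J. 9.219 N is already in N. Combine: 9.016e-08 J / 9.219 N = 9.7798026e-09 m. 1 cm = 0.01 m, so 9.7798026e-09 m = 9.7798026e-09 / 0.01 = 9.7798026e-07 cm ≈ 9.78e-07 cm (4 s.f.). Final answer: 9.78e-07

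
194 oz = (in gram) 1 oz = 0.028349523 kg, so 194 oz = 194 * 0.028349523 = 5.4998075 kg. 1 gram = 0.001 kg, so 5.4998075 kg = 5.4998075 / 0.001 = 5499.8075 gram ≈ 5500 gram (4 s.f.). Final answer: 5500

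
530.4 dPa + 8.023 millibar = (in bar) 0.008553. Check: 1 dPa = 0.1 Pa, so 530.4 dPa = 530.4 * 0.1 = 53.04 Pa. 1 millibar = 100 Pa, so 8.023 millibar = 8.023 * 100 = 802.3 Pa. Sum: 53.04 + 802.3 = 855.34 Pa. 1 bar = 100000 Pa, so 855.34 Pa = 855.34 / 100000 = 0.0085534 bar ≈ 0.008553 bar (4 s.f.).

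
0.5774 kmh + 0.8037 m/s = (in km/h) 3.471. Check: 1 kmh = 0.27777778 m/s, so 0.5774 kmh = 0.5774 * 0.27777778 = 0.16038889 m/s. 0.8037 m/s is already in m/s. Sum: 0.16038889 + 0.8037 = 0.96408889 m/s. 1 km/h = 0.27777778 m/s, so 0.96408889 m/s = 0.96408889 / 0.27777778 = 3.47072 km/h ≈ 3.471 km/h (4 s.f.).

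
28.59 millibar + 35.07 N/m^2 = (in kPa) 2.894. Check: 1 millibar = 100 Pa, so 28.59 millibar = 28.59 * 100 = 2859 Pa. 35.07 N/m^2 = 35.07 Pa. Sum: 2859 + 35.07 = 2894.07 Pa. 1 kPa = 1000 Pa, so 2894.07 Pa = 2894.07 / 1000 = 2.89407 kPa ≈ 2.894 kPa (4 s.f.).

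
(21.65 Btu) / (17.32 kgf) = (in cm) 1.345e+04. Check: 1 Btu = 1055.0559 J, so 21.65 Btu = 21.65 * 1055.0559 = 22841.959 J. 1 kgf = 9.80665 N, so 17.32 kgf = 17.32 * 9.80665 = 169.85118 N. Combine: 22841.959 J / 169.85118 N = 134.48219 m. 1 cm = 0.01 m, so 134.48219 m = 134.48219 / 0.01 = 13448.219 cm ≈ 1.345e+04 cm (4 s.f.).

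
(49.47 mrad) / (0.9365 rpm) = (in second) 1 mrad = 0.001 rad, so 49.47 mrad = 49.47 * 0.001 = 0.04947 rad. 1 rpm = 0.10471976 rad/s, so 0.9365 rpm = 0.9365 * 0.10471976 = 0.098070051 rad/s. Combine: 0.04947 rad / 0.098070051 rad/s = 0.50443535 s. 0.50443535 s = 0.50443535 second ≈ 0.5044 second (4 s.f.). Final answer: 0.5044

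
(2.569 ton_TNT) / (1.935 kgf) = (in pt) 1.606e+12. Check: 1 ton_TNT = 4.184e+09 J, so 2.569 ton_TNT = 2.569 * 4.184e+09 = 1.0748696e+10 J. 1 kgf = 9.80665 N, so 1.935 kgf = 1.935 * 9.80665 = 18.975868 N. Combine: 1.0748696e+10 J / 18.975868 N = 5.6644029e+08 m. 1 pt = 0.00035277778 m, so 5.6644029e+08 m = 5.6644029e+08 / 0.00035277778 = 1.6056575e+12 pt ≈ 1.606e+12 pt (4 s.f.).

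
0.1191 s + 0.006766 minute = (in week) 8.682e-07. Check: 0.1191 s is already in s. 1 minute = 60 s, so 0.006766 minute = 0.006766 * 60 = 0.40596 s. Sum: 0.1191 + 0.40596 = 0.52506 s. 1 week = 604800 s, so 0.52506 s = 0.52506 / 604800 = 8.6815476e-07 week ≈ 8.682e-07 week (4 s.f.).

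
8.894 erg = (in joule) 1 erg = 1e-07 J, so 8.894 erg = 8.894 * 1e-07 = 8.894e-07 J. 8.894e-07 J = 8.894e-07 joule. Final answer: 8.894e-07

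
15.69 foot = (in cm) 1 foot = 0.3048 m, so 15.69 foot = 15.69 * 0.3048 = 4.782312 m. 1 cm = 0.01 m, so 4.782312 m = 4.782312 / 0.01 = 478.2312 cm ≈ 478.2 cm (4 s.f.). Final answer: 478.2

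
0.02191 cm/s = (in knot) 0.0004259. Check: 1 cm/s = 0.01 m/s, so 0.02191 cm/s = 0.02191 * 0.01 = 0.0002191 m/s. 1 knot = 0.51444444 m/s, so 0.0002191 m/s = 0.0002191 / 0.51444444 = 0.00042589633 knot ≈ 0.0004259 knot (4 s.f.).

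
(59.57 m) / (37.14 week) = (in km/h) 59.57 m is already in m. 1 week = 604800 s, so 37.14 week = 37.14 * 604800 = 22462272 s. Combine: 59.57 m / 22462272 s = 2.6520024e-06 m/s. 1 km/h = 0.27777778 m/s, so 2.6520024e-06 m/s = 2.6520024e-06 / 0.27777778 = 9.5472088e-06 km/h ≈ 9.547e-06 km/h (4 s.f.). Final answer: 9.547e-06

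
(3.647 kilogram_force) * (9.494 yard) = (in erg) 3.105e+09. Check: 1 kilogram_force = 9.80665 N, so 3.647 kilogram_force = 3.647 * 9.80665 = 35.764853 N. 1 yard = 0.9144 m, so 9.494 yard = 9.494 * 0.9144 = 8.6813136 m. Combine: 35.764853 N * 8.6813136 m = 310.4859 J. 1 erg = 1e-07 J, so 310.4859 J = 310.4859 / 1e-07 = 3.104859e+09 erg ≈ 3.105e+09 erg (4 s.f.).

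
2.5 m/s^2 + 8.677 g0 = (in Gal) 8759. Check: 2.5 m/s^2 is already in m/s^2. 1 g0 = 9.80665 m/s^2, so 8.677 g0 = 8.677 * 9.80665 = 85.092302 m/s^2. Sum: 2.5 + 85.092302 = 87.592302 m/s^2. 1 Gal = 0.01 m/s^2, so 87.592302 m/s^2 = 87.592302 / 0.01 = 8759.2302 Gal ≈ 8759 Gal (4 s.f.).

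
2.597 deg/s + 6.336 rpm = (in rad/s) 0.7088. Check: 1 deg/s = 0.017453293 rad/s, so 2.597 deg/s = 2.597 * 0.017453293 = 0.045326201 rad/s. 1 rpm = 0.10471976 rad/s, so 6.336 rpm = 6.336 * 0.10471976 = 0.66350437 rad/s. Sum: 0.045326201 + 0.66350437 = 0.70883057 rad/s. Result: 0.70883057 rad/s ≈ 0.7088 rad/s (4 s.f.).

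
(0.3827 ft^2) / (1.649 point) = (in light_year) 1 ft^2 = 0.09290304 m^2, so 0.3827 ft^2 = 0.3827 * 0.09290304 = 0.035553993 m^2. 1 point = 0.00035277778 m, so 1.649 point = 1.649 * 0.00035277778 = 0.00058173056 m. Combine: 0.035553993 m^2 / 0.00058173056 m = 61.117631 m. 1 light_year = 9.4607305e+15 m, so 61.117631 m = 61.117631 / 9.4607305e+15 = 6.4601387e-15 light_year ≈ 6.46e-15 light_year (4 s.f.). Final answer: 6.46e-15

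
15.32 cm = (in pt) 1 cm = 0.01 m, so 15.32 cm = 15.32 * 0.01 = 0.1532 m. 1 pt = 0.00035277778 m, so 0.1532 m = 0.1532 / 0.00035277778 = 434.26772 pt ≈ 434.3 pt (4 s.f.). Final answer: 434.3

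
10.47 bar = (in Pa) 1.047e+06. Check: 1 bar = 100000 Pa, so 10.47 bar = 10.47 * 100000 = 1047000 Pa. Result: 1047000 Pa ≈ 1.047e+06 Pa (4 s.f.).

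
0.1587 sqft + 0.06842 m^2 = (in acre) 2.055e-05. Check: 1 sqft = 0.09290304 m^2, so 0.1587 sqft = 0.1587 * 0.09290304 = 0.014743712 m^2. 0.06842 m^2 is already in m^2. Sum: 0.014743712 + 0.06842 = 0.083163712 m^2. 1 acre = 4046.8564 m^2, so 0.083163712 m^2 = 0.083163712 / 4046.8564 = 2.0550201e-05 acre ≈ 2.055e-05 acre (4 s.f.).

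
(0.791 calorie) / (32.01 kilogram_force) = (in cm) 1.054. Check: 1 calorie = 4.184 J, so 0.791 calorie = 0.791 * 4.184 = 3.309544 J. 1 kilogram_force = 9.80665 N, so 32.01 kilogram_force = 32.01 * 9.80665 = 313.91087 N. Combine: 3.309544 J / 313.91087 N = 0.010542942 m. 1 cm = 0.01 m, so 0.010542942 m = 0.010542942 / 0.01 = 1.0542942 cm ≈ 1.054 cm (4 s.f.).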